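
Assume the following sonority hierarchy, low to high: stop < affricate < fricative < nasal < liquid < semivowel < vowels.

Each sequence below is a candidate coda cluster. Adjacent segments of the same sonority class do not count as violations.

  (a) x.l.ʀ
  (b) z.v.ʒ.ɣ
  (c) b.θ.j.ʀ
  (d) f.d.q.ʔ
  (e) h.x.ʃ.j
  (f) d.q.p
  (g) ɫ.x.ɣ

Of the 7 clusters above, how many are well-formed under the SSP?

4

(a) 3-5-5 → violates
(b) 3-3-3-3 → obeys
(c) 1-3-6-5 → violates
(d) 3-1-1-1 → obeys
(e) 3-3-3-6 → violates
(f) 1-1-1 → obeys
(g) 5-3-3 → obeys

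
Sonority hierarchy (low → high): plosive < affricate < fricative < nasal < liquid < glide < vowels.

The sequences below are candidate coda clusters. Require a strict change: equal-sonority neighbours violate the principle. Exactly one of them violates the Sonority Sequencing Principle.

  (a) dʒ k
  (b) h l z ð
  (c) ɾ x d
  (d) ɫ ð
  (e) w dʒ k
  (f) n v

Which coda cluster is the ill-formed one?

b

(a) sonority 2-1: well-formed.
(b) sonority 3-5-3-3: ill-formed.
(c) sonority 5-3-1: well-formed.
(d) sonority 5-3: well-formed.
(e) sonority 6-2-1: well-formed.
(f) sonority 4-3: well-formed.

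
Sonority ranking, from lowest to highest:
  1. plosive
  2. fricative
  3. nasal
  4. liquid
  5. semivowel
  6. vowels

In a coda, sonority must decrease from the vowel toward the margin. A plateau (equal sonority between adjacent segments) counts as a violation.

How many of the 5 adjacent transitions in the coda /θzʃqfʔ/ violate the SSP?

3

/θ/ — fricative, sonority 2.
/z/ — fricative, sonority 2.
/ʃ/ — fricative, sonority 2.
/q/ — plosive, sonority 1.
/f/ — fricative, sonority 2.
/ʔ/ — plosive, sonority 1.
/θ/→/z/: 2→2 (plateau) — violation.
/z/→/ʃ/: 2→2 (plateau) — violation.
/ʃ/→/q/: 2→1 (falls) — ok.
/q/→/f/: 1→2 (does not fall) — violation.
/f/→/ʔ/: 2→1 (falls) — ok.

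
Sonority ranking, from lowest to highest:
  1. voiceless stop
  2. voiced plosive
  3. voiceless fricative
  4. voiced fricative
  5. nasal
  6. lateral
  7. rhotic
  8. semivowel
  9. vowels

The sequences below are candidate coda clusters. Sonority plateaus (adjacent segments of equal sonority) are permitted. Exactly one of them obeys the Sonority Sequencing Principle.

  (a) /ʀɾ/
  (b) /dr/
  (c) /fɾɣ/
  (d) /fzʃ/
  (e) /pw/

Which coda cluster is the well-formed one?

(a) /ʀɾ/: profile 7-7 — obeys.
(b) /dr/: profile 2-7 — violates.
(c) /fɾɣ/: profile 3-7-4 — violates.
(d) /fzʃ/: profile 3-4-3 — violates.
(e) /pw/: profile 1-8 — violates.

a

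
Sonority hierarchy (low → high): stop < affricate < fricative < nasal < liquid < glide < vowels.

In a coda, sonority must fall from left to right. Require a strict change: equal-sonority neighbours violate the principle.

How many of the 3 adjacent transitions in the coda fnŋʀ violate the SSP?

/f/ is a fricative (sonority 3).
/n/ is a nasal (sonority 4).
/ŋ/ is a nasal (sonority 4).
/ʀ/ is a liquid (sonority 5).
/f/→/n/: 3→4 (does not fall) — violation.
/n/→/ŋ/: 4→4 (plateau) — violation.
/ŋ/→/ʀ/: 4→5 (does not fall) — violation.

3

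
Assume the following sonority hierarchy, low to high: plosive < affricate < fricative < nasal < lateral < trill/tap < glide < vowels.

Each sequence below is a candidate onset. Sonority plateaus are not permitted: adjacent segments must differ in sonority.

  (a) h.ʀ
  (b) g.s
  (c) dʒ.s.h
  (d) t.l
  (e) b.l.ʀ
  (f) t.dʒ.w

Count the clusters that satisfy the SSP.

5

(a) 3-6 → obeys
(b) 1-3 → obeys
(c) 2-3-3 → violates
(d) 1-5 → obeys
(e) 1-5-6 → obeys
(f) 1-2-7 → obeys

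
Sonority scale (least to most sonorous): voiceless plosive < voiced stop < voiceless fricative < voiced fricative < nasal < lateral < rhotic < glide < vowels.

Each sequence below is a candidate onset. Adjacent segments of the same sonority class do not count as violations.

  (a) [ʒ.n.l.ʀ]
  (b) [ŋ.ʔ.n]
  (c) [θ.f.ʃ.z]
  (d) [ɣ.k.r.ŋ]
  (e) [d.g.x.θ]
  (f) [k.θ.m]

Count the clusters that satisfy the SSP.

(a) 4-5-6-7 → obeys
(b) 5-1-5 → violates
(c) 3-3-3-4 → obeys
(d) 4-1-7-5 → violates
(e) 2-2-3-3 → obeys
(f) 1-3-5 → obeys

4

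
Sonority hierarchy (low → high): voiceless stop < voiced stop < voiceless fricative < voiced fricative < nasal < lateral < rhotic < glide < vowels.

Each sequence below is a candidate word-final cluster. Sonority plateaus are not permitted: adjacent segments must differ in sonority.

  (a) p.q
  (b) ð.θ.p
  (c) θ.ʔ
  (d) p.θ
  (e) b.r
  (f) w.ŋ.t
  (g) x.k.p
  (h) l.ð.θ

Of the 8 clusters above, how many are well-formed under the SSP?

4

(a) 1-1 → violates
(b) 4-3-1 → obeys
(c) 3-1 → obeys
(d) 1-3 → violates
(e) 2-7 → violates
(f) 8-5-1 → obeys
(g) 3-1-1 → violates
(h) 6-4-3 → obeys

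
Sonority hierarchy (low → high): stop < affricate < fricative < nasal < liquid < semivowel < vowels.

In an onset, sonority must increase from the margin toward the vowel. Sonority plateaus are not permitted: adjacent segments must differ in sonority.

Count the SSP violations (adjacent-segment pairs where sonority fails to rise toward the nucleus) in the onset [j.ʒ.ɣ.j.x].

3

/j/ — semivowel, sonority 6.
/ʒ/ — fricative, sonority 3.
/ɣ/ — fricative, sonority 3.
/j/ — semivowel, sonority 6.
/x/ — fricative, sonority 3.
/j/→/ʒ/: 6→3 (does not rise) — violation.
/ʒ/→/ɣ/: 3→3 (plateau) — violation.
/ɣ/→/j/: 3→6 (rises) — ok.
/j/→/x/: 6→3 (does not rise) — violation.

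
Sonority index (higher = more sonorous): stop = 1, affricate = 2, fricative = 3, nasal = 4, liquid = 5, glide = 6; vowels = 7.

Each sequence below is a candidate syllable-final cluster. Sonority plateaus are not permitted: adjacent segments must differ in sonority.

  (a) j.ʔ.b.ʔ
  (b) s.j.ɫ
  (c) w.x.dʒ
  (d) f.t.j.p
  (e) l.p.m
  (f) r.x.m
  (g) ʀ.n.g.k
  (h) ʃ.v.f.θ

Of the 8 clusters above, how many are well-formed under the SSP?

1

(a) 6-1-1-1 → violates
(b) 3-6-5 → violates
(c) 6-3-2 → obeys
(d) 3-1-6-1 → violates
(e) 5-1-4 → violates
(f) 5-3-4 → violates
(g) 5-4-1-1 → violates
(h) 3-3-3-3 → violates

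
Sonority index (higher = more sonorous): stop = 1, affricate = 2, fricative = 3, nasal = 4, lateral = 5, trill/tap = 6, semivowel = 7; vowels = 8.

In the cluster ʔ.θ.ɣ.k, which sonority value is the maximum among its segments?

/ʔ/ — stop, sonority 1.
/θ/ — fricative, sonority 3.
/ɣ/ — fricative, sonority 3.
/k/ — stop, sonority 1.
The maximum is 3.

3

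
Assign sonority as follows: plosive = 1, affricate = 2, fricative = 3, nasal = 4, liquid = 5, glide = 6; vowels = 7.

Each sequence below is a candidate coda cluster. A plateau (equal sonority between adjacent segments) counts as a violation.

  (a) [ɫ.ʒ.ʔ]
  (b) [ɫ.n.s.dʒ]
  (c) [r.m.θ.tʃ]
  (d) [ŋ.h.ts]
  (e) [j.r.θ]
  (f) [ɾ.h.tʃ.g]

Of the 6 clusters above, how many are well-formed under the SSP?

6

(a) sonority 5-3-1: well-formed.
(b) sonority 5-4-3-2: well-formed.
(c) sonority 5-4-3-2: well-formed.
(d) sonority 4-3-2: well-formed.
(e) sonority 6-5-3: well-formed.
(f) sonority 5-3-2-1: well-formed.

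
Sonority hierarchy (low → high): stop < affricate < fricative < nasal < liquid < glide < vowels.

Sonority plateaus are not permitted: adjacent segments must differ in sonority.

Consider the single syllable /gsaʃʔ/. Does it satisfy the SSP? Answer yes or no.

Onset: /g/ is a stop (sonority 1), /s/ is a fricative (sonority 3); then the nucleus /a/ (sonority 7).
Onset profile 1-3-7 — rises to the nucleus.
Coda: /ʃ/ is a fricative (sonority 3), /ʔ/ is a stop (sonority 1).
Coda profile 7-3-1 — falls from the nucleus.

yes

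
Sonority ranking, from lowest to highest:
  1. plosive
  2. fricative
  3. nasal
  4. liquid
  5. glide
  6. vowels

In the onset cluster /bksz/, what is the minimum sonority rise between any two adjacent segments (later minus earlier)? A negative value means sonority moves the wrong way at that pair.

0

/b/ — plosive, sonority 1.
/k/ — plosive, sonority 1.
/s/ — fricative, sonority 2.
/z/ — fricative, sonority 2.
/b/→/k/: change +0.
/k/→/s/: change +1.
/s/→/z/: change +0.
Minimum = 0.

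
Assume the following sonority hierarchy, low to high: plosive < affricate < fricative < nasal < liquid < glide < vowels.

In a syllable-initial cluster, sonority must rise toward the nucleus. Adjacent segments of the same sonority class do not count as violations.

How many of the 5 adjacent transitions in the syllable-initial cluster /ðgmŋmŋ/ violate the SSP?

/ð/ is a fricative (sonority 3).
/g/ is a plosive (sonority 1).
/m/ is a nasal (sonority 4).
/ŋ/ is a nasal (sonority 4).
/m/ is a nasal (sonority 4).
/ŋ/ is a nasal (sonority 4).
/ð/→/g/: 3→1 (does not rise) — violation.
/g/→/m/: 1→4 (rises) — ok.
/m/→/ŋ/: 4→4 (plateau, allowed) — ok.
/ŋ/→/m/: 4→4 (plateau, allowed) — ok.
/m/→/ŋ/: 4→4 (plateau, allowed) — ok.

1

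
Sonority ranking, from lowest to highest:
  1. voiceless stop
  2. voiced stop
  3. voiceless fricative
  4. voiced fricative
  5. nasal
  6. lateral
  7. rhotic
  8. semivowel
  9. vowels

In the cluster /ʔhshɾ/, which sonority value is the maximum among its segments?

/ʔ/ is a voiceless stop (sonority 1).
/h/ is a voiceless fricative (sonority 3).
/s/ is a voiceless fricative (sonority 3).
/h/ is a voiceless fricative (sonority 3).
/ɾ/ is a rhotic (sonority 7).
The maximum is 7.

7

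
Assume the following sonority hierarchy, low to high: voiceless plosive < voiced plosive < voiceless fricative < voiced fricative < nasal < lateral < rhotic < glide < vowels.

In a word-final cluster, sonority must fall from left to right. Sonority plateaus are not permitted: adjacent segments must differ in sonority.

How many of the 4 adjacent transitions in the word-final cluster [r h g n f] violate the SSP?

1

/r/ is a rhotic (sonority 7).
/h/ is a voiceless fricative (sonority 3).
/g/ is a voiced plosive (sonority 2).
/n/ is a nasal (sonority 5).
/f/ is a voiceless fricative (sonority 3).
/r/→/h/: 7→3 (falls) — ok.
/h/→/g/: 3→2 (falls) — ok.
/g/→/n/: 2→5 (does not fall) — violation.
/n/→/f/: 5→3 (falls) — ok.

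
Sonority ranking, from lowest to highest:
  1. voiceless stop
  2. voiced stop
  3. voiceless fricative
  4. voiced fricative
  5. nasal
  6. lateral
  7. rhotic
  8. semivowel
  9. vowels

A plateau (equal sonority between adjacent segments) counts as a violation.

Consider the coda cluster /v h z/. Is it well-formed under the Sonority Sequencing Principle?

no

/v/: voiced fricative = 4.
/h/: voiceless fricative = 3.
/z/: voiced fricative = 4.
The profile is 4-3-4. Between /h/ (3) and /z/ (4) sonority does not fall, so the cluster violates the SSP.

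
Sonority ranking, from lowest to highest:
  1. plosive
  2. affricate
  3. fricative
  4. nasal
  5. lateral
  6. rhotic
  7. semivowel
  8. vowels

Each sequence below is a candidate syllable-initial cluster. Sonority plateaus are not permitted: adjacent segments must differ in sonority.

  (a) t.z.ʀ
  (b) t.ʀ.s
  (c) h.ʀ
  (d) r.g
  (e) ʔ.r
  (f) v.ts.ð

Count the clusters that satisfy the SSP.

(a) t.z.ʀ: profile 1-3-6 — obeys.
(b) t.ʀ.s: profile 1-6-3 — violates.
(c) h.ʀ: profile 3-6 — obeys.
(d) r.g: profile 6-1 — violates.
(e) ʔ.r: profile 1-6 — obeys.
(f) v.ts.ð: profile 3-2-3 — violates.

3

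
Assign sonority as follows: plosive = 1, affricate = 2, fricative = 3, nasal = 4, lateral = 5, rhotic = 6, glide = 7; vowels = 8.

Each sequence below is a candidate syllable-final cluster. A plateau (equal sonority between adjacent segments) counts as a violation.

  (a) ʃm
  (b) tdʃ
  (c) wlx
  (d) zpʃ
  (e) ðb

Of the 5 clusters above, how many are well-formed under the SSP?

2

(a) 3-4 → violates
(b) 1-1-3 → violates
(c) 7-5-3 → obeys
(d) 3-1-3 → violates
(e) 3-1 → obeys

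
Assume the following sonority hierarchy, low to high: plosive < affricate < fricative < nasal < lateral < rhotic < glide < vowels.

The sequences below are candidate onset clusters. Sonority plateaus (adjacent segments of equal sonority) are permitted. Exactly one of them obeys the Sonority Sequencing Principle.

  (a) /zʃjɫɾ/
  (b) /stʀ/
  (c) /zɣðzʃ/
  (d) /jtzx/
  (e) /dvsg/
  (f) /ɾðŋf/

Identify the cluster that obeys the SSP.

(a) 3-3-7-5-6 → violates
(b) 3-1-6 → violates
(c) 3-3-3-3-3 → obeys
(d) 7-1-3-3 → violates
(e) 1-3-3-1 → violates
(f) 6-3-4-3 → violates

c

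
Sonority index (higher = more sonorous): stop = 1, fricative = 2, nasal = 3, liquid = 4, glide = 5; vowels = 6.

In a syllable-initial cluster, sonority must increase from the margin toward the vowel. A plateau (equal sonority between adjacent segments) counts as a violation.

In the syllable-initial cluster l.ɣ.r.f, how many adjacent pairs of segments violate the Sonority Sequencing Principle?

2

/l/ is a liquid (sonority 4).
/ɣ/ is a fricative (sonority 2).
/r/ is a liquid (sonority 4).
/f/ is a fricative (sonority 2).
/l/→/ɣ/: 4→2 (does not rise) — violation.
/ɣ/→/r/: 2→4 (rises) — ok.
/r/→/f/: 4→2 (does not rise) — violation.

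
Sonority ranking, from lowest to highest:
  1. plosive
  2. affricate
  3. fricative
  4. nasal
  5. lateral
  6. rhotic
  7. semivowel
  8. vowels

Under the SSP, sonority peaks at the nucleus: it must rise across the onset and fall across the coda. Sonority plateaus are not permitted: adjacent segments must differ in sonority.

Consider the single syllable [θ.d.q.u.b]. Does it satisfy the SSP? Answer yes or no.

Onset: /θ/ is a fricative (sonority 3), /d/ is a plosive (sonority 1), /q/ is a plosive (sonority 1); then the nucleus /u/ (sonority 8).
Onset profile 3-1-1-8 — does not strictly rise throughout.
Coda: /b/ is a plosive (sonority 1).
Coda profile 8-1 — falls from the nucleus.

no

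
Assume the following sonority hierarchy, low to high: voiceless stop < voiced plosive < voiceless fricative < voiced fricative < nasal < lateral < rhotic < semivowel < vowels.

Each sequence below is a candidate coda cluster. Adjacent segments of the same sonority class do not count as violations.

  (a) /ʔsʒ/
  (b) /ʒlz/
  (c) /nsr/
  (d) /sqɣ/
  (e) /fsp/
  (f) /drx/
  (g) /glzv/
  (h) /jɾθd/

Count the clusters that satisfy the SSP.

(a) sonority 1-3-4: ill-formed.
(b) sonority 4-6-4: ill-formed.
(c) sonority 5-3-7: ill-formed.
(d) sonority 3-1-4: ill-formed.
(e) sonority 3-3-1: well-formed.
(f) sonority 2-7-3: ill-formed.
(g) sonority 2-6-4-4: ill-formed.
(h) sonority 8-7-3-2: well-formed.

2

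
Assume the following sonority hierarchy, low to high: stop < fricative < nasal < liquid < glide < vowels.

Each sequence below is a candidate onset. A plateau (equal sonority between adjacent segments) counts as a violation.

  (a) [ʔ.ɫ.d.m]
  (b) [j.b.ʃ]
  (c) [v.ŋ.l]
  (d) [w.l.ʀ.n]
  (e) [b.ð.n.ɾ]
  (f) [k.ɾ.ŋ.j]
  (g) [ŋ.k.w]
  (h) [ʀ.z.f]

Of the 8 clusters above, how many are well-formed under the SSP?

(a) [ʔ.ɫ.d.m]: profile 1-4-1-3 — violates.
(b) [j.b.ʃ]: profile 5-1-2 — violates.
(c) [v.ŋ.l]: profile 2-3-4 — obeys.
(d) [w.l.ʀ.n]: profile 5-4-4-3 — violates.
(e) [b.ð.n.ɾ]: profile 1-2-3-4 — obeys.
(f) [k.ɾ.ŋ.j]: profile 1-4-3-5 — violates.
(g) [ŋ.k.w]: profile 3-1-5 — violates.
(h) [ʀ.z.f]: profile 4-2-2 — violates.

2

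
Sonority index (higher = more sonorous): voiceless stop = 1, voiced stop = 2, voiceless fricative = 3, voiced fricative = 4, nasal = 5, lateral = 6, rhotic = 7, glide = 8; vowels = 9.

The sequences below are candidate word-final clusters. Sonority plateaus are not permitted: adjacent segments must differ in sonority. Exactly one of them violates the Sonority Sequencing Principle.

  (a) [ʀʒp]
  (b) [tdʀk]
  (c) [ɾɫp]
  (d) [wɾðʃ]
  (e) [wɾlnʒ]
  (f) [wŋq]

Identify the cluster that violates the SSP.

(a) [ʀʒp]: profile 7-4-1 — obeys.
(b) [tdʀk]: profile 1-2-7-1 — violates.
(c) [ɾɫp]: profile 7-6-1 — obeys.
(d) [wɾðʃ]: profile 8-7-4-3 — obeys.
(e) [wɾlnʒ]: profile 8-7-6-5-4 — obeys.
(f) [wŋq]: profile 8-5-1 — obeys.

b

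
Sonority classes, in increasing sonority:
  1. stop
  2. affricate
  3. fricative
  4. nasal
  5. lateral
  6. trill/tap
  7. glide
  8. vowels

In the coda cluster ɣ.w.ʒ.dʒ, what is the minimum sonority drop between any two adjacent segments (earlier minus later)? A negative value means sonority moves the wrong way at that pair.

/ɣ/ — fricative, sonority 3.
/w/ — glide, sonority 7.
/ʒ/ — fricative, sonority 3.
/dʒ/ — affricate, sonority 2.
/ɣ/→/w/: change -4.
/w/→/ʒ/: change +4.
/ʒ/→/dʒ/: change +1.
Minimum = -4.

-4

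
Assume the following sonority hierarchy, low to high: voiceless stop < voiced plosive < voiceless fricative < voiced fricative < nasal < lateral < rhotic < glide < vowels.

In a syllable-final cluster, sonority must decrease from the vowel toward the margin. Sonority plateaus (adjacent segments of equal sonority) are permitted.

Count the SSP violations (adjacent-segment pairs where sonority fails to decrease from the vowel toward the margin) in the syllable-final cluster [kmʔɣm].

/k/: voiceless stop = 1.
/m/: nasal = 5.
/ʔ/: voiceless stop = 1.
/ɣ/: voiced fricative = 4.
/m/: nasal = 5.
/k/→/m/: 1→5 (does not fall) — violation.
/m/→/ʔ/: 5→1 (falls) — ok.
/ʔ/→/ɣ/: 1→4 (does not fall) — violation.
/ɣ/→/m/: 4→5 (does not fall) — violation.

3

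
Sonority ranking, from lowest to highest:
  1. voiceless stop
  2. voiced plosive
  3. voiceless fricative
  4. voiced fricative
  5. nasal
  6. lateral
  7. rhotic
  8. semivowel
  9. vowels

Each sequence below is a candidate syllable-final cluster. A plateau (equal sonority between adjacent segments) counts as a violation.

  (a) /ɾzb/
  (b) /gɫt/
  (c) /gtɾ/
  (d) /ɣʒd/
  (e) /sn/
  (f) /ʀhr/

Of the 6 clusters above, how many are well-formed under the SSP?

(a) 7-4-2 → obeys
(b) 2-6-1 → violates
(c) 2-1-7 → violates
(d) 4-4-2 → violates
(e) 3-5 → violates
(f) 7-3-7 → violates

1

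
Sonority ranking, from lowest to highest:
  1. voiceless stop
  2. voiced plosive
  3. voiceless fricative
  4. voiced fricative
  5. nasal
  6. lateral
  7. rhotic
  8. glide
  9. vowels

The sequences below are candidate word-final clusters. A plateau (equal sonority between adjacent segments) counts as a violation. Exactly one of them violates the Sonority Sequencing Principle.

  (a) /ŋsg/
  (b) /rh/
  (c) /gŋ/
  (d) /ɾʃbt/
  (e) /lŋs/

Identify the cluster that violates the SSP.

c

(a) 5-3-2 → obeys
(b) 7-3 → obeys
(c) 2-5 → violates
(d) 7-3-2-1 → obeys
(e) 6-5-3 → obeys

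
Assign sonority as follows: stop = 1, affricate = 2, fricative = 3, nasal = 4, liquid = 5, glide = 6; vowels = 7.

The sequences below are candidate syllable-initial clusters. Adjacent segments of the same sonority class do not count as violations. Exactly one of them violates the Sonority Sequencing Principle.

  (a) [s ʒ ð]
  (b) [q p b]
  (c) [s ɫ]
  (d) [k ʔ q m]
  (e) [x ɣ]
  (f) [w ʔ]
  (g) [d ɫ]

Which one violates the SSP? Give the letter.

f

(a) 3-3-3 → obeys
(b) 1-1-1 → obeys
(c) 3-5 → obeys
(d) 1-1-1-4 → obeys
(e) 3-3 → obeys
(f) 6-1 → violates
(g) 1-5 → obeys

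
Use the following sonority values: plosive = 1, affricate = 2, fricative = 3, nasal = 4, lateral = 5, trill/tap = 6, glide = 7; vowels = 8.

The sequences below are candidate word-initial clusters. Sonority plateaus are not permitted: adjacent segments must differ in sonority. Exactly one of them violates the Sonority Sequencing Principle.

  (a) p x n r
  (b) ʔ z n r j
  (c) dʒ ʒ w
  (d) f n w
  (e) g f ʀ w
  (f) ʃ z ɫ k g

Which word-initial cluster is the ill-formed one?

(a) 1-3-4-6 → obeys
(b) 1-3-4-6-7 → obeys
(c) 2-3-7 → obeys
(d) 3-4-7 → obeys
(e) 1-3-6-7 → obeys
(f) 3-3-5-1-1 → violates

f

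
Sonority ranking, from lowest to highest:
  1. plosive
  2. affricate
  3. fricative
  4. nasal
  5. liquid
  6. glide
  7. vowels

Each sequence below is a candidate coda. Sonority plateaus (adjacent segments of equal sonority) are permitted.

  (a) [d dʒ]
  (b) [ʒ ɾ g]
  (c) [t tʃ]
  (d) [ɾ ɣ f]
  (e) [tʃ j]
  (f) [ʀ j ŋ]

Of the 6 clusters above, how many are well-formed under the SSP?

(a) [d dʒ]: profile 1-2 — violates.
(b) [ʒ ɾ g]: profile 3-5-1 — violates.
(c) [t tʃ]: profile 1-2 — violates.
(d) [ɾ ɣ f]: profile 5-3-3 — obeys.
(e) [tʃ j]: profile 2-6 — violates.
(f) [ʀ j ŋ]: profile 5-6-4 — violates.

1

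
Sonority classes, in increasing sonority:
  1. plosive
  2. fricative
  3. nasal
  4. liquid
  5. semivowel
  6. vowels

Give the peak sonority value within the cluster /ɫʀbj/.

/ɫ/ is a liquid (sonority 4).
/ʀ/ is a liquid (sonority 4).
/b/ is a plosive (sonority 1).
/j/ is a semivowel (sonority 5).
The maximum is 5.

5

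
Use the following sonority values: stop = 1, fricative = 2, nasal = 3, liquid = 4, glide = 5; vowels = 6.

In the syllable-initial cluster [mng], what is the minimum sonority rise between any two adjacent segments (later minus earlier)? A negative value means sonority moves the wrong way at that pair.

/m/: nasal = 3.
/n/: nasal = 3.
/g/: stop = 1.
/m/→/n/: change +0.
/n/→/g/: change -2.
Minimum = -2.

-2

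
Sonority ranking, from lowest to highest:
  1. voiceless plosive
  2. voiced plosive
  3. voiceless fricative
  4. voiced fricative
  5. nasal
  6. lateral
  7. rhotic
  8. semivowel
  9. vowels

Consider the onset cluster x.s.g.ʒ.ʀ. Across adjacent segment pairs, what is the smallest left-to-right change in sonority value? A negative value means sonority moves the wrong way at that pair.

/x/ is a voiceless fricative (sonority 3).
/s/ is a voiceless fricative (sonority 3).
/g/ is a voiced plosive (sonority 2).
/ʒ/ is a voiced fricative (sonority 4).
/ʀ/ is a rhotic (sonority 7).
/x/→/s/: change +0.
/s/→/g/: change -1.
/g/→/ʒ/: change +2.
/ʒ/→/ʀ/: change +3.
Minimum = -1.

-1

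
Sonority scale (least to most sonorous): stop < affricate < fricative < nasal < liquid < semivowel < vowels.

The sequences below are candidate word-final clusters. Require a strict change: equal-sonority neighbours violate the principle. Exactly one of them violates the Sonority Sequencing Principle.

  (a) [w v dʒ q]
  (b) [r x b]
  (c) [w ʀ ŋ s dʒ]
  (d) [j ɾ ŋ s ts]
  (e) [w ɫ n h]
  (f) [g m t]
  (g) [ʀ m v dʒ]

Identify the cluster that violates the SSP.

f

(a) 6-3-2-1 → obeys
(b) 5-3-1 → obeys
(c) 6-5-4-3-2 → obeys
(d) 6-5-4-3-2 → obeys
(e) 6-5-4-3 → obeys
(f) 1-4-1 → violates
(g) 5-4-3-2 → obeys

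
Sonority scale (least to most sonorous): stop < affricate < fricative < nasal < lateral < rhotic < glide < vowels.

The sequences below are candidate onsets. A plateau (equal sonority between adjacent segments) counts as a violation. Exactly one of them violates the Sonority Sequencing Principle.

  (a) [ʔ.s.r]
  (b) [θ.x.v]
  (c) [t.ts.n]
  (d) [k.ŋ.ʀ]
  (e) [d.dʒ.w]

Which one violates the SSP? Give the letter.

(a) [ʔ.s.r]: profile 1-3-6 — obeys.
(b) [θ.x.v]: profile 3-3-3 — violates.
(c) [t.ts.n]: profile 1-2-4 — obeys.
(d) [k.ŋ.ʀ]: profile 1-4-6 — obeys.
(e) [d.dʒ.w]: profile 1-2-7 — obeys.

b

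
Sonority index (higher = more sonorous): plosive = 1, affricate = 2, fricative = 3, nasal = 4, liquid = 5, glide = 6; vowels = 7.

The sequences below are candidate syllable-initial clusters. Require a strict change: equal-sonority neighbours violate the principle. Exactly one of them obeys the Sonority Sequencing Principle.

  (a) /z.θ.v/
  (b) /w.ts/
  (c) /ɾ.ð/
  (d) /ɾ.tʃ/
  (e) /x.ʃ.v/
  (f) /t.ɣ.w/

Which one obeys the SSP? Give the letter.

(a) sonority 3-3-3: ill-formed.
(b) sonority 6-2: ill-formed.
(c) sonority 5-3: ill-formed.
(d) sonority 5-2: ill-formed.
(e) sonority 3-3-3: ill-formed.
(f) sonority 1-3-6: well-formed.

f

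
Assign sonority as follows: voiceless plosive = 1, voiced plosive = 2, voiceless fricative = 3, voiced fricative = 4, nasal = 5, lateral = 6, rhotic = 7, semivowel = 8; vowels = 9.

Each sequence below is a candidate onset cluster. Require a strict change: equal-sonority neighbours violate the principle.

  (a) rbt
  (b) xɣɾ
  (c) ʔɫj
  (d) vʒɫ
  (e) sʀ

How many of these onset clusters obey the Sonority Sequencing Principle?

3

(a) rbt: profile 7-2-1 — violates.
(b) xɣɾ: profile 3-4-7 — obeys.
(c) ʔɫj: profile 1-6-8 — obeys.
(d) vʒɫ: profile 4-4-6 — violates.
(e) sʀ: profile 3-7 — obeys.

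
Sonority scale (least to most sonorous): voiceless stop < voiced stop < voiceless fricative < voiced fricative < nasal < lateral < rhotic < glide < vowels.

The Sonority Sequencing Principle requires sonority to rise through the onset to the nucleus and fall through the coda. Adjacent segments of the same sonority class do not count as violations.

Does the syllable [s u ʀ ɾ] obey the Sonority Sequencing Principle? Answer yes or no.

yes

Onset: /s/ is a voiceless fricative (sonority 3); then the nucleus /u/ (sonority 9).
Onset profile 3-9 — rises to the nucleus.
Coda: /ʀ/ is a rhotic (sonority 7), /ɾ/ is a rhotic (sonority 7).
Coda profile 9-7-7 — falls from the nucleus.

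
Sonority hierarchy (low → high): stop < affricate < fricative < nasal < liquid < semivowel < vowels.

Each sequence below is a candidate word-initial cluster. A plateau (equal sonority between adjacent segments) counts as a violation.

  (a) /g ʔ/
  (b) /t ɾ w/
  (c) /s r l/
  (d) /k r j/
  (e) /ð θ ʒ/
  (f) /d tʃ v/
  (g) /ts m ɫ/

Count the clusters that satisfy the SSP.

(a) 1-1 → violates
(b) 1-5-6 → obeys
(c) 3-5-5 → violates
(d) 1-5-6 → obeys
(e) 3-3-3 → violates
(f) 1-2-3 → obeys
(g) 2-4-5 → obeys

4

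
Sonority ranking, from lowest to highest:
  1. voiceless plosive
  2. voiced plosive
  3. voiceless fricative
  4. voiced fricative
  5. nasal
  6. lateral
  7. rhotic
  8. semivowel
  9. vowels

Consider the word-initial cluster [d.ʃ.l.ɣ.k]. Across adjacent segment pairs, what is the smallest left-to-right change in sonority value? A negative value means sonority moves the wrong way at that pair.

/d/ is a voiced plosive (sonority 2).
/ʃ/ is a voiceless fricative (sonority 3).
/l/ is a lateral (sonority 6).
/ɣ/ is a voiced fricative (sonority 4).
/k/ is a voiceless plosive (sonority 1).
/d/→/ʃ/: change +1.
/ʃ/→/l/: change +3.
/l/→/ɣ/: change -2.
/ɣ/→/k/: change -3.
Minimum = -3.

-3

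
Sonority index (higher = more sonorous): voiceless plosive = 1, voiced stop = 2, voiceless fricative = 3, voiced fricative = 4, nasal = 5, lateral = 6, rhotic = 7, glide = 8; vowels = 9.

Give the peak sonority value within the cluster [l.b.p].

6

/l/ is a lateral (sonority 6).
/b/ is a voiced stop (sonority 2).
/p/ is a voiceless plosive (sonority 1).
The maximum is 6.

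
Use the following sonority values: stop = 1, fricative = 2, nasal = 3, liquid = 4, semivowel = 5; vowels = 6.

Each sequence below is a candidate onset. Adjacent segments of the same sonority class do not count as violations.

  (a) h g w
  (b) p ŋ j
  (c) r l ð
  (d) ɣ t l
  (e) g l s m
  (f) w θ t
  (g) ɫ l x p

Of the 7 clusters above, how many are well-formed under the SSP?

(a) 2-1-5 → violates
(b) 1-3-5 → obeys
(c) 4-4-2 → violates
(d) 2-1-4 → violates
(e) 1-4-2-3 → violates
(f) 5-2-1 → violates
(g) 4-4-2-1 → violates

1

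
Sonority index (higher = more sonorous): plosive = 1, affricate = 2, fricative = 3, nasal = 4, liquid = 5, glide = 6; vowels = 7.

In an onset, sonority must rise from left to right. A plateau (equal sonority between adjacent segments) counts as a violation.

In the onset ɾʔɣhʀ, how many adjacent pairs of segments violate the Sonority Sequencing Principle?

/ɾ/ is a liquid (sonority 5).
/ʔ/ is a plosive (sonority 1).
/ɣ/ is a fricative (sonority 3).
/h/ is a fricative (sonority 3).
/ʀ/ is a liquid (sonority 5).
/ɾ/→/ʔ/: 5→1 (does not rise) — violation.
/ʔ/→/ɣ/: 1→3 (rises) — ok.
/ɣ/→/h/: 3→3 (plateau) — violation.
/h/→/ʀ/: 3→5 (rises) — ok.

2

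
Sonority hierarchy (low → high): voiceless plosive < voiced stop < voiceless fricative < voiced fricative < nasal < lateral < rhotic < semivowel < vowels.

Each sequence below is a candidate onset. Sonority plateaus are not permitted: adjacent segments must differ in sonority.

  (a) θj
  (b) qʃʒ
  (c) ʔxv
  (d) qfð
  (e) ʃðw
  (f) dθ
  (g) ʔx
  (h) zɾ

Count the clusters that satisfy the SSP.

8

(a) 3-8 → obeys
(b) 1-3-4 → obeys
(c) 1-3-4 → obeys
(d) 1-3-4 → obeys
(e) 3-4-8 → obeys
(f) 2-3 → obeys
(g) 1-3 → obeys
(h) 4-7 → obeys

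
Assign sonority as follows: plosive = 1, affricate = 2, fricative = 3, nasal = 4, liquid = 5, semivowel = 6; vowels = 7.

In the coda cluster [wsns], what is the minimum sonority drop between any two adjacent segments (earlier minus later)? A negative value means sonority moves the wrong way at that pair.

/w/ is a semivowel (sonority 6).
/s/ is a fricative (sonority 3).
/n/ is a nasal (sonority 4).
/s/ is a fricative (sonority 3).
/w/→/s/: change +3.
/s/→/n/: change -1.
/n/→/s/: change +1.
Minimum = -1.

-1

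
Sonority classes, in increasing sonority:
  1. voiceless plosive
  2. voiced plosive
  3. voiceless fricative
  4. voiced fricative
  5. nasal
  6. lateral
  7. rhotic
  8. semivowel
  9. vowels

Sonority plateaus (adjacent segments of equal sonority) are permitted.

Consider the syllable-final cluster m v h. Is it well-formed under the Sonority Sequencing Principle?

/m/ — nasal, sonority 5.
/v/ — voiced fricative, sonority 4.
/h/ — voiceless fricative, sonority 3.
The profile 5-4-3 strictly falls, so the syllable-final cluster satisfies the SSP.

yes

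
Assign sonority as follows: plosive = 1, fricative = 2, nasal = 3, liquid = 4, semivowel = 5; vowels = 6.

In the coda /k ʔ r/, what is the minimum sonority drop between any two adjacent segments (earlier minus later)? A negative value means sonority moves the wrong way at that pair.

-3

/k/ — plosive, sonority 1.
/ʔ/ — plosive, sonority 1.
/r/ — liquid, sonority 4.
/k/→/ʔ/: change +0.
/ʔ/→/r/: change -3.
Minimum = -3.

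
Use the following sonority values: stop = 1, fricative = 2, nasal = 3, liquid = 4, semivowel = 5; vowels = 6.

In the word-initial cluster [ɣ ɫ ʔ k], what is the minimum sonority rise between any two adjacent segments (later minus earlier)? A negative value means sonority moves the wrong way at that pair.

-3

/ɣ/ is a fricative (sonority 2).
/ɫ/ is a liquid (sonority 4).
/ʔ/ is a stop (sonority 1).
/k/ is a stop (sonority 1).
/ɣ/→/ɫ/: change +2.
/ɫ/→/ʔ/: change -3.
/ʔ/→/k/: change +0.
Minimum = -3.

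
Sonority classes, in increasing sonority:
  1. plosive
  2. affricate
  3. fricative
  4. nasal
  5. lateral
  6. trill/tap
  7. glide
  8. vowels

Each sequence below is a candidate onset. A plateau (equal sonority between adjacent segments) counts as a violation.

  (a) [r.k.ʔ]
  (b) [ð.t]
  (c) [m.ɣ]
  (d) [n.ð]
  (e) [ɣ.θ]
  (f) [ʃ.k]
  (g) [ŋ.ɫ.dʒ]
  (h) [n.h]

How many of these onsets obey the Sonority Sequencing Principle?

(a) 6-1-1 → violates
(b) 3-1 → violates
(c) 4-3 → violates
(d) 4-3 → violates
(e) 3-3 → violates
(f) 3-1 → violates
(g) 4-5-2 → violates
(h) 4-3 → violates

0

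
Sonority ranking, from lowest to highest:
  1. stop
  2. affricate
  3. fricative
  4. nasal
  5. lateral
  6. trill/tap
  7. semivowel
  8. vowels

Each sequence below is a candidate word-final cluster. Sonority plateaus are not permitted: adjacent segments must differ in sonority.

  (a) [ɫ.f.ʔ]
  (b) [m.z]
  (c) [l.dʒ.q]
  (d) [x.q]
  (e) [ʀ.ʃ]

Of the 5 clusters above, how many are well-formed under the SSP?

(a) sonority 5-3-1: well-formed.
(b) sonority 4-3: well-formed.
(c) sonority 5-2-1: well-formed.
(d) sonority 3-1: well-formed.
(e) sonority 6-3: well-formed.

5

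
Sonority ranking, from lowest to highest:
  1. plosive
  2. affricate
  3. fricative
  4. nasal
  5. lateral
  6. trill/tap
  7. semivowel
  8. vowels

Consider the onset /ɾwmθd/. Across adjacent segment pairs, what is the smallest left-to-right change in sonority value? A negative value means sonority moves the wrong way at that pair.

/ɾ/ is a trill/tap (sonority 6).
/w/ is a semivowel (sonority 7).
/m/ is a nasal (sonority 4).
/θ/ is a fricative (sonority 3).
/d/ is a plosive (sonority 1).
/ɾ/→/w/: change +1.
/w/→/m/: change -3.
/m/→/θ/: change -1.
/θ/→/d/: change -2.
Minimum = -3.

-3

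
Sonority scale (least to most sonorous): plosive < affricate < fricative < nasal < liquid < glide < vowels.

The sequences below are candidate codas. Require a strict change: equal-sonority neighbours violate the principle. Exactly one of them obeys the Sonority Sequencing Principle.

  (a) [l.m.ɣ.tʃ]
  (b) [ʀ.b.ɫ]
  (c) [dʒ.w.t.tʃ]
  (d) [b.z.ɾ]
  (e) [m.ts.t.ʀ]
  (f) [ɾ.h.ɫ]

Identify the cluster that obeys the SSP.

(a) 5-4-3-2 → obeys
(b) 5-1-5 → violates
(c) 2-6-1-2 → violates
(d) 1-3-5 → violates
(e) 4-2-1-5 → violates
(f) 5-3-5 → violates

a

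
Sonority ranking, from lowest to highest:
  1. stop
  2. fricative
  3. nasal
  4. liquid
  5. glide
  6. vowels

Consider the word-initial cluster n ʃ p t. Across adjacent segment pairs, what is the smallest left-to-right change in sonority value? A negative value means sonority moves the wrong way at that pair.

-1

/n/ — nasal, sonority 3.
/ʃ/ — fricative, sonority 2.
/p/ — stop, sonority 1.
/t/ — stop, sonority 1.
/n/→/ʃ/: change -1.
/ʃ/→/p/: change -1.
/p/→/t/: change +0.
Minimum = -1.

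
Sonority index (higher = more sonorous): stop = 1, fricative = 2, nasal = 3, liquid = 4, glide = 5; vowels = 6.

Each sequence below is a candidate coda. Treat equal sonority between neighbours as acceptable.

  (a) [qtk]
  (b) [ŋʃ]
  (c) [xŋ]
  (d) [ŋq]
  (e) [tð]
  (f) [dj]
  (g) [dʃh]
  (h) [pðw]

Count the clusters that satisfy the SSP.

3

(a) sonority 1-1-1: well-formed.
(b) sonority 3-2: well-formed.
(c) sonority 2-3: ill-formed.
(d) sonority 3-1: well-formed.
(e) sonority 1-2: ill-formed.
(f) sonority 1-5: ill-formed.
(g) sonority 1-2-2: ill-formed.
(h) sonority 1-2-5: ill-formed.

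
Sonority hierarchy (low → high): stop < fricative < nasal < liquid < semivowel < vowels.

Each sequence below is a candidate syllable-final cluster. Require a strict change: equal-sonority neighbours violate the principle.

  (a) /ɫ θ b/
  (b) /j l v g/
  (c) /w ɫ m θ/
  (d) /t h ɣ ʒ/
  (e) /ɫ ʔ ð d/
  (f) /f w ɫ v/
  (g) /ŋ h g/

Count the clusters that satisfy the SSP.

(a) sonority 4-2-1: well-formed.
(b) sonority 5-4-2-1: well-formed.
(c) sonority 5-4-3-2: well-formed.
(d) sonority 1-2-2-2: ill-formed.
(e) sonority 4-1-2-1: ill-formed.
(f) sonority 2-5-4-2: ill-formed.
(g) sonority 3-2-1: well-formed.

4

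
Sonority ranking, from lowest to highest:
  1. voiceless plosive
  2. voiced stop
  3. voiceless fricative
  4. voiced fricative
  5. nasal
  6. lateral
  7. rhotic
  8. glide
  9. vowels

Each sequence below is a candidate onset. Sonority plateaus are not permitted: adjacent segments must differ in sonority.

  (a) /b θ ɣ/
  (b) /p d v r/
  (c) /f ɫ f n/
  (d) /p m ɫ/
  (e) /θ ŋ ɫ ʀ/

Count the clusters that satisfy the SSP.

4

(a) sonority 2-3-4: well-formed.
(b) sonority 1-2-4-7: well-formed.
(c) sonority 3-6-3-5: ill-formed.
(d) sonority 1-5-6: well-formed.
(e) sonority 3-5-6-7: well-formed.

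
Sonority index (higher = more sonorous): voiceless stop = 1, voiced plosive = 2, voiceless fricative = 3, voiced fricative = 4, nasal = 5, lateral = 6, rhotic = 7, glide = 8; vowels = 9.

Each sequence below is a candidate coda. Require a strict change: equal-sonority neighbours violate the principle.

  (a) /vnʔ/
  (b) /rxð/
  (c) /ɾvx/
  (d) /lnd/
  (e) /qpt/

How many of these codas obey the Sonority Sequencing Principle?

2

(a) 4-5-1 → violates
(b) 7-3-4 → violates
(c) 7-4-3 → obeys
(d) 6-5-2 → obeys
(e) 1-1-1 → violates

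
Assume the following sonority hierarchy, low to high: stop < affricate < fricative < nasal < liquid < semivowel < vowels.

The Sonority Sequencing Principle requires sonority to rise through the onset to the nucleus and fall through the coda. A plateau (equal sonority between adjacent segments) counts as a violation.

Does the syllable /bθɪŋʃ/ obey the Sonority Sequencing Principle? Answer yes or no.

yes

Onset: /b/ is a stop (sonority 1), /θ/ is a fricative (sonority 3); then the nucleus /ɪ/ (sonority 7).
Onset profile 1-3-7 — rises to the nucleus.
Coda: /ŋ/ is a nasal (sonority 4), /ʃ/ is a fricative (sonority 3).
Coda profile 7-4-3 — falls from the nucleus.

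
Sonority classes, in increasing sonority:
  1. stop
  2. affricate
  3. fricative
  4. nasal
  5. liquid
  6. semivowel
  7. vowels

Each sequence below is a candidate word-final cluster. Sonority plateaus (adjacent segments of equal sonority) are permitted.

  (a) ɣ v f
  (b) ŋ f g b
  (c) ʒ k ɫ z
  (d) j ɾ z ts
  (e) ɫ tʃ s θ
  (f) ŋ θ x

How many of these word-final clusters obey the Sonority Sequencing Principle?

4

(a) ɣ v f: profile 3-3-3 — obeys.
(b) ŋ f g b: profile 4-3-1-1 — obeys.
(c) ʒ k ɫ z: profile 3-1-5-3 — violates.
(d) j ɾ z ts: profile 6-5-3-2 — obeys.
(e) ɫ tʃ s θ: profile 5-2-3-3 — violates.
(f) ŋ θ x: profile 4-3-3 — obeys.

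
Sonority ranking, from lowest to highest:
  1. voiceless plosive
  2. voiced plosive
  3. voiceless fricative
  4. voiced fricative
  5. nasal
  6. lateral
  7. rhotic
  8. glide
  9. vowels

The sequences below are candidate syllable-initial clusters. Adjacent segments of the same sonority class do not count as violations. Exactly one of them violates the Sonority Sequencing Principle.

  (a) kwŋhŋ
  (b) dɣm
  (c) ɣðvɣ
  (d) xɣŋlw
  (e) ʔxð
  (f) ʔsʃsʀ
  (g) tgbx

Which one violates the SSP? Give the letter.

a

(a) sonority 1-8-5-3-5: ill-formed.
(b) sonority 2-4-5: well-formed.
(c) sonority 4-4-4-4: well-formed.
(d) sonority 3-4-5-6-8: well-formed.
(e) sonority 1-3-4: well-formed.
(f) sonority 1-3-3-3-7: well-formed.
(g) sonority 1-2-2-3: well-formed.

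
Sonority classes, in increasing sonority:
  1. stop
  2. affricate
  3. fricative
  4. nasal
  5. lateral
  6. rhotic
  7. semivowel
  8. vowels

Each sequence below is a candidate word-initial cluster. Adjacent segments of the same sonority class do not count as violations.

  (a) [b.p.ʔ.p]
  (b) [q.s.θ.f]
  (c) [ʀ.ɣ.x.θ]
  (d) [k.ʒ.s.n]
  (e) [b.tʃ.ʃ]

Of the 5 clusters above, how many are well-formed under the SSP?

(a) sonority 1-1-1-1: well-formed.
(b) sonority 1-3-3-3: well-formed.
(c) sonority 6-3-3-3: ill-formed.
(d) sonority 1-3-3-4: well-formed.
(e) sonority 1-2-3: well-formed.

4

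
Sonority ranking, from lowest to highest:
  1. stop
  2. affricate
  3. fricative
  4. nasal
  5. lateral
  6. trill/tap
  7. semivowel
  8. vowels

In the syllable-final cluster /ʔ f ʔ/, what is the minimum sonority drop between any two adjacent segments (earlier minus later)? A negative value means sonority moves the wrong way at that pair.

-2

/ʔ/ is a stop (sonority 1).
/f/ is a fricative (sonority 3).
/ʔ/ is a stop (sonority 1).
/ʔ/→/f/: change -2.
/f/→/ʔ/: change +2.
Minimum = -2.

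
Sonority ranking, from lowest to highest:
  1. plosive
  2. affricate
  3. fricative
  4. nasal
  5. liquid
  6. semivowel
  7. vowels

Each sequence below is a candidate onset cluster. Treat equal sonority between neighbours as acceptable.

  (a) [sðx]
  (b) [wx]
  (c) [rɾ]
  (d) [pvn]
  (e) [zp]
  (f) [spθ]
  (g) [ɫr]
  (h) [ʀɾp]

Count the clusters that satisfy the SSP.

4

(a) 3-3-3 → obeys
(b) 6-3 → violates
(c) 5-5 → obeys
(d) 1-3-4 → obeys
(e) 3-1 → violates
(f) 3-1-3 → violates
(g) 5-5 → obeys
(h) 5-5-1 → violates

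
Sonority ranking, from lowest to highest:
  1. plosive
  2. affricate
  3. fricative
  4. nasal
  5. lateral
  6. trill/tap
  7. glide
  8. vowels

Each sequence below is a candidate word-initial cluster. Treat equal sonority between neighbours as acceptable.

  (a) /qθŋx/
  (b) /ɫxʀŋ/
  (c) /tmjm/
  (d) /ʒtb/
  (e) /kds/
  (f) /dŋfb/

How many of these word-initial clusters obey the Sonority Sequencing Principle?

(a) sonority 1-3-4-3: ill-formed.
(b) sonority 5-3-6-4: ill-formed.
(c) sonority 1-4-7-4: ill-formed.
(d) sonority 3-1-1: ill-formed.
(e) sonority 1-1-3: well-formed.
(f) sonority 1-4-3-1: ill-formed.

1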